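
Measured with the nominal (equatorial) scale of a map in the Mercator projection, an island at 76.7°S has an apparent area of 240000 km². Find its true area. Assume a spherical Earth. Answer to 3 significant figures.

Mercator is conformal, so the point scale is isotropic: h = k = sec φ = 1/cos φ.
Areal scale = k² = sec²φ = 1/cos²(76.7°) = 1/0.2300² = 18.90.
True area = apparent / (areal scale) = 240000 / 18.90 ≈ 12700 km².

12700 km²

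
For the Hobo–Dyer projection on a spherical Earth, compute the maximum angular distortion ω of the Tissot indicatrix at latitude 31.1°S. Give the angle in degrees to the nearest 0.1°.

8.7°

Hobo–Dyer is a cylindrical equal-area projection with standard parallels at ±37.5°. Cylindrical equal-area (φ₀ = 37.5°): h = cos φ / cos 37.5° along meridians, k = cos 37.5° / cos φ along parallels; h·k = 1.
At 31.1°: h = 1.079, k = 0.9265; principal scales a = 1.079, b = 0.9265.
sin(ω/2) = (a − b)/(a + b) = 0.1528/2.006 = 0.07617, so ω = 2 arcsin(0.07617) ≈ 8.7°.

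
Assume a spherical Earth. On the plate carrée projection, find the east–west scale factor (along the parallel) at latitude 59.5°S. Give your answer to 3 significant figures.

1.97

For the equirectangular projection with φ₀ = 0 (plate carrée), h = 1 along meridians and k = sec φ along parallels.
k = 1/cos 59.5° = 1/0.5075 = 1.970.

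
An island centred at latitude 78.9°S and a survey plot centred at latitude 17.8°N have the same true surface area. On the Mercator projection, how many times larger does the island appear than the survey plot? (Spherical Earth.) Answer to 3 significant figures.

24.5

Mercator areal scale is sec²φ.
At 78.9°: sec²(78.9°) = 1/0.1925² = 26.98.
At 17.8°: sec²(17.8°) = 1/0.9521² = 1.103.
Ratio = 26.98/1.103 = cos²(17.8°)/cos²(78.9°) ≈ 24.5.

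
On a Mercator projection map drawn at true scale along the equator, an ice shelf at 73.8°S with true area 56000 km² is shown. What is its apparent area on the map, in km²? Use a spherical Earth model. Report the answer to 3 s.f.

The Mercator projection is conformal; its linear scale factor is the same in every direction and equals sec φ = 1/cos φ.
Areal scale = k² = sec²φ = 1/cos²(73.8°) = 1/0.2790² = 12.85.
Apparent area = 56000 × 12.85 ≈ 719000 km².

719000 km²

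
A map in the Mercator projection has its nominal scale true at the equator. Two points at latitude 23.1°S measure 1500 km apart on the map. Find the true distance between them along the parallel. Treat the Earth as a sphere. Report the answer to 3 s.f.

Mercator is conformal, so the point scale is isotropic: h = k = sec φ = 1/cos φ.
Along the parallel at 23.1°, map distances are exaggerated by k = sec 23.1° = 1.087.
True distance = 1500 / 1.087 = 1500 × cos 23.1° ≈ 1380 km.

1380 km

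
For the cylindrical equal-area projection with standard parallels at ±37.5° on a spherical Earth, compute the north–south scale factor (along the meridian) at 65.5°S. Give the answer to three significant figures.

0.523

For cylindrical equal-area with standard parallel φ₀, h = cos φ / cos φ₀ and k = cos φ₀ / cos φ, so h·k = 1.
h = cos 65.5° / cos 37.5° = 0.4147/0.7934 = 0.5227.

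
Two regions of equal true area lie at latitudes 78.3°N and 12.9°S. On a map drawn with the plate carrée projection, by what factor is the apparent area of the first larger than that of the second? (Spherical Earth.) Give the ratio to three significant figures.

Plate carrée maps x = Rλ, y = Rφ. The meridian scale is h = 1 and the parallel scale is k = 1/cos φ = sec φ.
Areal scale at 78.3°: h·k = 1.000 × 4.931 = 4.931.
Areal scale at 12.9°: h·k = 1.000 × 1.026 = 1.026.
Ratio = 4.931/1.026 ≈ 4.81.

4.81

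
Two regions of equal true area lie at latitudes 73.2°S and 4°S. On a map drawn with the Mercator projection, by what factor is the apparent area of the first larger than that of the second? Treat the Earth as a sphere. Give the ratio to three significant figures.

11.9

Mercator is conformal with k = sec φ, so areal scale = k² = sec²φ.
At 73.2°: sec²(73.2°) = 1/0.2890² = 11.97.
At 4°: sec²(4°) = 1/0.9976² = 1.005.
Ratio = 11.97/1.005 = cos²(4°)/cos²(73.2°) ≈ 11.9.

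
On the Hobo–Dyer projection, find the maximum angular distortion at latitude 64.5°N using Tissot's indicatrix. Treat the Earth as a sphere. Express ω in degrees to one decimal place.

The Hobo–Dyer projection is cylindrical equal-area with φ₀ = 37.5°. A cylindrical equal-area projection with standard parallel φ₀ has meridian scale h = cos φ / cos φ₀ and parallel scale k = cos φ₀ / cos φ (so areas are preserved, h·k = 1).
At 64.5°: h = 0.5426, k = 1.843; principal scales a = 1.843, b = 0.5426.
sin(ω/2) = (a − b)/(a + b) = 1.300/2.385 = 0.5450, so ω = 2 arcsin(0.5450) ≈ 66.1°.

66.1°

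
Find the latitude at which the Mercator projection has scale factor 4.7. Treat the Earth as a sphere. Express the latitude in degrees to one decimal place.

77.7°

Mercator scale is k = sec φ = 1/cos φ.
1/cos φ = 4.7  ⇒  cos φ = 0.2128  ⇒  φ = arccos(0.2128) ≈ 77.7°.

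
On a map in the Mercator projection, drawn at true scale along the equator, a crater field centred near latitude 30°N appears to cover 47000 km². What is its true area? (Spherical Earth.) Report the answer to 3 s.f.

The Mercator projection is conformal; its linear scale factor is the same in every direction and equals sec φ = 1/cos φ.
Areal scale = k² = sec²φ = 1/cos²(30°) = 1/0.8660² = 1.333.
True area = apparent / (areal scale) = 47000 / 1.333 ≈ 35200 km².

35200 km²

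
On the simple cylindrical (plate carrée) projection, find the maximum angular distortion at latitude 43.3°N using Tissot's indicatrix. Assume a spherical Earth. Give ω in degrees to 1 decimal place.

18.1°

For the equirectangular projection with φ₀ = 0 (plate carrée), h = 1 along meridians and k = sec φ along parallels.
At 43.3°: h = 1.000, k = 1.374; principal scales a = 1.374, b = 1.000.
sin(ω/2) = (a − b)/(a + b) = 0.3741/2.374 = 0.1576, so ω = 2 arcsin(0.1576) ≈ 18.1°.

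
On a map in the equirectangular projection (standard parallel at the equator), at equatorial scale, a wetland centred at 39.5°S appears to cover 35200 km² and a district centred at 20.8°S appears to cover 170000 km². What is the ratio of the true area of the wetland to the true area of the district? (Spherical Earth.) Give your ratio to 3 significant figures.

0.171

On the plate carrée, areal scale = h·k = 1 × sec φ, so true area = apparent × cos φ.
True area of wetland: 35200 × cos(39.5°) = 35200 × 0.7716 = 27160 km².
True area of district: 170000 × cos(20.8°) = 170000 × 0.9348 = 158900 km².
Ratio = 27160 / 158900 ≈ 0.171.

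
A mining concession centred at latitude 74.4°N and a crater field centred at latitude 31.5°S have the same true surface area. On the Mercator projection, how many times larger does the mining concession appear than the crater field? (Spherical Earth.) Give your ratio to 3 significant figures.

10.1

On Mercator, area is exaggerated by sec²φ = 1/cos²φ.
At 74.4°: sec²(74.4°) = 1/0.2689² = 13.83.
At 31.5°: sec²(31.5°) = 1/0.8526² = 1.376.
Ratio = 13.83/1.376 = cos²(31.5°)/cos²(74.4°) ≈ 10.1.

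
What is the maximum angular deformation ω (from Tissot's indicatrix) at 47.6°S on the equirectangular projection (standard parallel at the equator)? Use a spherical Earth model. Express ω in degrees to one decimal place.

22.4°

Plate carrée maps x = Rλ, y = Rφ. The meridian scale is h = 1 and the parallel scale is k = 1/cos φ = sec φ.
At 47.6°: h = 1.000, k = 1.483; principal scales a = 1.483, b = 1.000.
sin(ω/2) = (a − b)/(a + b) = 0.4830/2.483 = 0.1945, so ω = 2 arcsin(0.1945) ≈ 22.4°.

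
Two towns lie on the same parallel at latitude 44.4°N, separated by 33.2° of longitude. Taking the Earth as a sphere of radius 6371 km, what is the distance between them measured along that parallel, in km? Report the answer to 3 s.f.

Arc length along a parallel = R cos φ · Δλ (with Δλ in radians).
= 6371 × cos 44.4° × (33.2° × π/180) = 6371 × 0.7145 × 0.5794 ≈ 2640 km.

2640 km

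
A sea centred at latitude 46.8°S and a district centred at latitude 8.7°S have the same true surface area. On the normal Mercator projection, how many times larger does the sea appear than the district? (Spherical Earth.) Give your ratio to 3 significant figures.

Mercator is conformal with k = sec φ, so areal scale = k² = sec²φ.
At 46.8°: sec²(46.8°) = 1/0.6845² = 2.134.
At 8.7°: sec²(8.7°) = 1/0.9885² = 1.023.
Ratio = 2.134/1.023 = cos²(8.7°)/cos²(46.8°) ≈ 2.09.

2.09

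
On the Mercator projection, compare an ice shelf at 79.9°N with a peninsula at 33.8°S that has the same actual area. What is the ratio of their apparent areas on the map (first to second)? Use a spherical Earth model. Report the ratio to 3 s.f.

22.5

Mercator is conformal with k = sec φ, so areal scale = k² = sec²φ.
At 79.9°: sec²(79.9°) = 1/0.1754² = 32.52.
At 33.8°: sec²(33.8°) = 1/0.8310² = 1.448.
Ratio = 32.52/1.448 = cos²(33.8°)/cos²(79.9°) ≈ 22.5.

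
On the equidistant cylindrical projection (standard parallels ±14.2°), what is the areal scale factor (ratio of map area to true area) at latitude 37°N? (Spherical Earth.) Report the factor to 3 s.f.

1.21

In the equirectangular projection with standard parallel φ₀ = 14.2° (x = Rλ cos φ₀, y = Rφ), meridians are true-scale (h = 1) and the parallel scale is k = cos φ₀ / cos φ.
Areal scale = h·k = 1 × cos φ₀ / cos φ; at 37°, h = 1.000, k = 1.214, so h·k = 1.214.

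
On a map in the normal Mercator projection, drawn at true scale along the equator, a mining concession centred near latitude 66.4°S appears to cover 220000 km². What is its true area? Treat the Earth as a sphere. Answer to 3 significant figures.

Mercator is conformal, so the point scale is isotropic: h = k = sec φ = 1/cos φ.
Areal scale = k² = sec²φ = 1/cos²(66.4°) = 1/0.4003² = 6.239.
True area = apparent / (areal scale) = 220000 / 6.239 ≈ 35300 km².

35300 km²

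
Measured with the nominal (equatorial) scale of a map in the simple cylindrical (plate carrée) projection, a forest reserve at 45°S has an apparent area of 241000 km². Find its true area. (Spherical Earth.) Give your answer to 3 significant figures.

Plate carrée maps x = Rλ, y = Rφ. The meridian scale is h = 1 and the parallel scale is k = 1/cos φ = sec φ.
Areal scale = h·k = 1 × sec φ; at 45°, h = 1.000, k = 1.414, so h·k = 1.414.
True area = apparent / (areal scale) = 241000 / 1.414 ≈ 170000 km².

170000 km²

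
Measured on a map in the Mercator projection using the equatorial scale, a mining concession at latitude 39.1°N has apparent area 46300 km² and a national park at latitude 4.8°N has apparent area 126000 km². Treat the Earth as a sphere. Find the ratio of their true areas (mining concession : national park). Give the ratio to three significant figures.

0.223

Mercator's areal exaggeration is sec²φ; hence true area = (apparent area) · cos²φ.
True area of mining concession: 46300 × cos²(39.1°) = 46300 × 0.6022 = 27880 km².
True area of national park: 126000 × cos²(4.8°) = 126000 × 0.9930 = 125100 km².
Ratio = 27880 / 125100 ≈ 0.223.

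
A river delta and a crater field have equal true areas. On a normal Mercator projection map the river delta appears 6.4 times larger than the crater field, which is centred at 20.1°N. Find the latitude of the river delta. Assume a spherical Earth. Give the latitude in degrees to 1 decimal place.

68.2°

On Mercator, (apparent₁)/(apparent₂) = sec²φ₁ / sec²φ₂ when true areas are equal.
cos²φ₂ / cos²φ₁ = 6.4  ⇒  cos φ₁ = cos 20.1° / √6.4 = 0.9391/2.530 = 0.3712.
φ₁ = arccos(0.3712) ≈ 68.2°.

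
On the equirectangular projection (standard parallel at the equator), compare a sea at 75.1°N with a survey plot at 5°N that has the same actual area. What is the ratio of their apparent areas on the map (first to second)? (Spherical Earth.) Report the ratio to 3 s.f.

3.87

For the equirectangular projection with φ₀ = 0 (plate carrée), h = 1 along meridians and k = sec φ along parallels.
Areal scale at 75.1°: h·k = 1.000 × 3.889 = 3.889.
Areal scale at 5°: h·k = 1.000 × 1.004 = 1.004.
Ratio = 3.889/1.004 ≈ 3.87.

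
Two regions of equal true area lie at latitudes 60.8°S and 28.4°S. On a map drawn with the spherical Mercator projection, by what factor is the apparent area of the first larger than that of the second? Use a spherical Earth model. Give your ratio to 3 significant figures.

On Mercator, area is exaggerated by sec²φ = 1/cos²φ.
At 60.8°: sec²(60.8°) = 1/0.4879² = 4.202.
At 28.4°: sec²(28.4°) = 1/0.8796² = 1.292.
Ratio = 4.202/1.292 = cos²(28.4°)/cos²(60.8°) ≈ 3.25.

3.25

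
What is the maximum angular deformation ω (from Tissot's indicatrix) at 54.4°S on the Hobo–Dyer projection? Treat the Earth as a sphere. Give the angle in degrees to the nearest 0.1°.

34.9°

The Hobo–Dyer projection is cylindrical equal-area with φ₀ = 37.5°. For cylindrical equal-area with standard parallel φ₀, h = cos φ / cos φ₀ and k = cos φ₀ / cos φ, so h·k = 1.
At 54.4°: h = 0.7337, k = 1.363; principal scales a = 1.363, b = 0.7337.
sin(ω/2) = (a − b)/(a + b) = 0.6291/2.097 = 0.3001, so ω = 2 arcsin(0.3001) ≈ 34.9°.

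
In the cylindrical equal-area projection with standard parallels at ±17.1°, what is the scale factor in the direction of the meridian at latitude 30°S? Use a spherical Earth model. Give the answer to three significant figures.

0.906

A cylindrical equal-area projection with standard parallel φ₀ has meridian scale h = cos φ / cos φ₀ and parallel scale k = cos φ₀ / cos φ (so areas are preserved, h·k = 1).
h = cos 30° / cos 17.1° = 0.8660/0.9558 = 0.9061.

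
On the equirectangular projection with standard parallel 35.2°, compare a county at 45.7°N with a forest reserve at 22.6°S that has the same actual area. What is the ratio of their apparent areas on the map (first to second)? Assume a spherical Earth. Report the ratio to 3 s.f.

1.32

With standard parallel φ₀ = 35.2°, the equirectangular projection gives x = Rλ cos φ₀, y = Rφ, so h = 1 and k = cos 35.2° / cos φ.
Areal scale at 45.7°: h·k = 1.000 × 1.170 = 1.170.
Areal scale at 22.6°: h·k = 1.000 × 0.8851 = 0.8851.
Ratio = 1.170/0.8851 ≈ 1.32.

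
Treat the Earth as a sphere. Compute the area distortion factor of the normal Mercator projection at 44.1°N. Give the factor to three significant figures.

1.94

The Mercator projection is conformal; its linear scale factor is the same in every direction and equals sec φ = 1/cos φ.
Areal scale = k² = sec²φ = 1/cos²(44.1°) = 1/0.7181² = 1.939.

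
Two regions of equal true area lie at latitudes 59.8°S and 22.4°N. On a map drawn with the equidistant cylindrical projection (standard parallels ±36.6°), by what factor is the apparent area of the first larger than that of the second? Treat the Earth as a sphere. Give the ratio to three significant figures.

1.84

With standard parallel φ₀ = 36.6°, the equirectangular projection gives x = Rλ cos φ₀, y = Rφ, so h = 1 and k = cos 36.6° / cos φ.
Areal scale at 59.8°: h·k = 1.000 × 1.596 = 1.596.
Areal scale at 22.4°: h·k = 1.000 × 0.8683 = 0.8683.
Ratio = 1.596/0.8683 ≈ 1.84.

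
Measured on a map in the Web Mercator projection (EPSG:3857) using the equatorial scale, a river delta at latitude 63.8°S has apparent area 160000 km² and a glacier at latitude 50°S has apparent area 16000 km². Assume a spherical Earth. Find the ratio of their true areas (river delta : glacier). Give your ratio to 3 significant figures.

Since Mercator area scale is 1/cos²φ, the true area equals the apparent area multiplied by cos²φ.
True area of river delta: 160000 × cos²(63.8°) = 160000 × 0.1949 = 31190 km².
True area of glacier: 16000 × cos²(50°) = 16000 × 0.4132 = 6611 km².
Ratio = 31190 / 6611 ≈ 4.72.

4.72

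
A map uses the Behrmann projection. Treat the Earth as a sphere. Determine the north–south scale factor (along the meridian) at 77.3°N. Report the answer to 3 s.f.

Behrmann is a cylindrical equal-area projection with standard parallels at ±30°. Cylindrical equal-area (φ₀ = 30°): h = cos φ / cos 30° along meridians, k = cos 30° / cos φ along parallels; h·k = 1.
h = cos 77.3° / cos 30° = 0.2198/0.8660 = 0.2539.

0.254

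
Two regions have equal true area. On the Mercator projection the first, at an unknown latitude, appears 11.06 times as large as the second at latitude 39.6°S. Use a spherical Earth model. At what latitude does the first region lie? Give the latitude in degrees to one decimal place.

On Mercator, (apparent₁)/(apparent₂) = sec²φ₁ / sec²φ₂ when true areas are equal.
cos²φ₂ / cos²φ₁ = 11.06  ⇒  cos φ₁ = cos 39.6° / √11.06 = 0.7705/3.326 = 0.2317.
φ₁ = arccos(0.2317) ≈ 76.6°.

76.6°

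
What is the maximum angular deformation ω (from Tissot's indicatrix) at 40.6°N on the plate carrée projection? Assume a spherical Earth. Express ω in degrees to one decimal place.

In the plate carrée (x = Rλ, y = Rφ), meridians are true-scale (h = 1) and parallels are stretched by k = sec φ.
At 40.6°: h = 1.000, k = 1.317; principal scales a = 1.317, b = 1.000.
sin(ω/2) = (a − b)/(a + b) = 0.3171/2.317 = 0.1368, so ω = 2 arcsin(0.1368) ≈ 15.7°.

15.7°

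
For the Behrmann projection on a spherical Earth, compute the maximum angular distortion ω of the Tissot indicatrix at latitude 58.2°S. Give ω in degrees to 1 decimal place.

54.7°

The Behrmann projection is cylindrical equal-area with φ₀ = 30°. For cylindrical equal-area with standard parallel φ₀, h = cos φ / cos φ₀ and k = cos φ₀ / cos φ, so h·k = 1.
At 58.2°: h = 0.6085, k = 1.643; principal scales a = 1.643, b = 0.6085.
sin(ω/2) = (a − b)/(a + b) = 1.035/2.252 = 0.4596, so ω = 2 arcsin(0.4596) ≈ 54.7°.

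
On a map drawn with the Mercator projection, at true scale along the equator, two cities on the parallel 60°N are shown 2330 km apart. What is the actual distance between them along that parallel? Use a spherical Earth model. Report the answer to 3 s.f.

Mercator is conformal, so the point scale is isotropic: h = k = sec φ = 1/cos φ.
Along the parallel at 60°, map distances are exaggerated by k = sec 60° = 2.000.
True distance = 2330 / 2.000 = 2330 × cos 60° ≈ 1170 km.

1170 km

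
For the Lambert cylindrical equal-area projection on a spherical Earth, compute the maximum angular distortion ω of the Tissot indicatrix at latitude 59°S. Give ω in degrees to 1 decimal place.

The Lambert cylindrical equal-area projection is the cylindrical equal-area projection with its standard parallel at the equator (φ₀ = 0). A cylindrical equal-area projection with standard parallel φ₀ has meridian scale h = cos φ / cos φ₀ and parallel scale k = cos φ₀ / cos φ (so areas are preserved, h·k = 1).
At 59°: h = 0.5150, k = 1.942; principal scales a = 1.942, b = 0.5150.
sin(ω/2) = (a − b)/(a + b) = 1.427/2.457 = 0.5807, so ω = 2 arcsin(0.5807) ≈ 71.0°.

71.0°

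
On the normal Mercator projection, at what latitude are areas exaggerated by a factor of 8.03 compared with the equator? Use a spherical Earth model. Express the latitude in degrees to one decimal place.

Mercator areal scale is sec²φ.
sec²φ = 8.03  ⇒  cos²φ = 0.1245  ⇒  cos φ = 0.3529.
φ = arccos(0.3529) ≈ 69.3°.

69.3°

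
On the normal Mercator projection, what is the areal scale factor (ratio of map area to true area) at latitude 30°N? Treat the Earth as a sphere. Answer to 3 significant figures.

Mercator is conformal, so the point scale is isotropic: h = k = sec φ = 1/cos φ.
Areal scale = k² = sec²φ = 1/cos²(30°) = 1/0.8660² = 1.333.

1.33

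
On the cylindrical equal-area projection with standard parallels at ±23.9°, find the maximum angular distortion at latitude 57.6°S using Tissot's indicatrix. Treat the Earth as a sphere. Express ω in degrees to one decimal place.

58.5°

For cylindrical equal-area with standard parallel φ₀, h = cos φ / cos φ₀ and k = cos φ₀ / cos φ, so h·k = 1.
At 57.6°: h = 0.5861, k = 1.706; principal scales a = 1.706, b = 0.5861.
sin(ω/2) = (a − b)/(a + b) = 1.120/2.292 = 0.4887, so ω = 2 arcsin(0.4887) ≈ 58.5°.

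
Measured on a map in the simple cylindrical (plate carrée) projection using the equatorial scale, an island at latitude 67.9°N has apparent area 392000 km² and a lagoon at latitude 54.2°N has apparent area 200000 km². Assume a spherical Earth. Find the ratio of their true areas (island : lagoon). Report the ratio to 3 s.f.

On the plate carrée, areal scale = h·k = 1 × sec φ, so true area = apparent × cos φ.
True area of island: 392000 × cos(67.9°) = 392000 × 0.3762 = 147500 km².
True area of lagoon: 200000 × cos(54.2°) = 200000 × 0.5850 = 117000 km².
Ratio = 147500 / 117000 ≈ 1.26.

1.26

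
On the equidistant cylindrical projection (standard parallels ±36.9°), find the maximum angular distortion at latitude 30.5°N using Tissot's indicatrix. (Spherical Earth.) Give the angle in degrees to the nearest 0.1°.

In the equirectangular projection with standard parallel φ₀ = 36.9° (x = Rλ cos φ₀, y = Rφ), meridians are true-scale (h = 1) and the parallel scale is k = cos φ₀ / cos φ.
At 30.5°: h = 1.000, k = 0.9281; principal scales a = 1.000, b = 0.9281.
sin(ω/2) = (a − b)/(a + b) = 0.07189/1.928 = 0.03729, so ω = 2 arcsin(0.03729) ≈ 4.3°.

4.3°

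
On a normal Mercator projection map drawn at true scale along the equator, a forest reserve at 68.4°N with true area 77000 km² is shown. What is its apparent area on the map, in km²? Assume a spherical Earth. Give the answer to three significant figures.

568000 km²

The Mercator projection is conformal; its linear scale factor is the same in every direction and equals sec φ = 1/cos φ.
Areal scale = k² = sec²φ = 1/cos²(68.4°) = 1/0.3681² = 7.379.
Apparent area = 77000 × 7.379 ≈ 568000 km².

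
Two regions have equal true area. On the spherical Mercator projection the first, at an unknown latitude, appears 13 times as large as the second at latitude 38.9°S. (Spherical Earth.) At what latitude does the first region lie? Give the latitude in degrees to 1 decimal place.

77.5°

On Mercator, (apparent₁)/(apparent₂) = sec²φ₁ / sec²φ₂ when true areas are equal.
cos²φ₂ / cos²φ₁ = 13  ⇒  cos φ₁ = cos 38.9° / √13 = 0.7782/3.606 = 0.2158.
φ₁ = arccos(0.2158) ≈ 77.5°.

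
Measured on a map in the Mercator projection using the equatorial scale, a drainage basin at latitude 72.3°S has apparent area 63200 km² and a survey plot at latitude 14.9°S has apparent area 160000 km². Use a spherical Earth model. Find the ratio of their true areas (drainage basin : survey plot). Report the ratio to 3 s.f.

Since Mercator area scale is 1/cos²φ, the true area equals the apparent area multiplied by cos²φ.
True area of drainage basin: 63200 × cos²(72.3°) = 63200 × 0.09244 = 5842 km².
True area of survey plot: 160000 × cos²(14.9°) = 160000 × 0.9339 = 149400 km².
Ratio = 5842 / 149400 ≈ 0.0391.

0.0391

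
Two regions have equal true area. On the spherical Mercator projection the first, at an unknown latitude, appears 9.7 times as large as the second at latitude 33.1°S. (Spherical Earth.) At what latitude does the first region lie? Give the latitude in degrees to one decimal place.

74.4°

For equal true areas on Mercator, apparent areas scale as sec²φ, so the ratio is cos²φ₂ / cos²φ₁.
cos²φ₂ / cos²φ₁ = 9.7  ⇒  cos φ₁ = cos 33.1° / √9.7 = 0.8377/3.114 = 0.2690.
φ₁ = arccos(0.2690) ≈ 74.4°.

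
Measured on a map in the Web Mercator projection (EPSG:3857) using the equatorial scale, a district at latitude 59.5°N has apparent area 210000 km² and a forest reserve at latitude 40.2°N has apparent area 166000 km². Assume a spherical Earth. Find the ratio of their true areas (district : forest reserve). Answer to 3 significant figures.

On Mercator the areal scale is sec²φ, so true area = apparent × cos²φ.
True area of district: 210000 × cos²(59.5°) = 210000 × 0.2576 = 54090 km².
True area of forest reserve: 166000 × cos²(40.2°) = 166000 × 0.5834 = 96840 km².
Ratio = 54090 / 96840 ≈ 0.559.

0.559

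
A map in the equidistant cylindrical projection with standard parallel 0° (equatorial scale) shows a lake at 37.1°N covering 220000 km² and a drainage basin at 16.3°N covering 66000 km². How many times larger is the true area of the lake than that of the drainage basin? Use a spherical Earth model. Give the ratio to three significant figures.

Plate carrée has h = 1 and k = sec φ, giving areal scale sec φ; true area = (apparent area) · cos φ.
True area of lake: 220000 × cos(37.1°) = 220000 × 0.7976 = 175500 km².
True area of drainage basin: 66000 × cos(16.3°) = 66000 × 0.9598 = 63350 km².
Ratio = 175500 / 63350 ≈ 2.77.

2.77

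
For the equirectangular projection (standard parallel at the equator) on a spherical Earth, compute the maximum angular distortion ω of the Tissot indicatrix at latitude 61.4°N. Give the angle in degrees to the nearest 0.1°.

41.3°

In the plate carrée (x = Rλ, y = Rφ), meridians are true-scale (h = 1) and parallels are stretched by k = sec φ.
At 61.4°: h = 1.000, k = 2.089; principal scales a = 2.089, b = 1.000.
sin(ω/2) = (a − b)/(a + b) = 1.089/3.089 = 0.3525, so ω = 2 arcsin(0.3525) ≈ 41.3°.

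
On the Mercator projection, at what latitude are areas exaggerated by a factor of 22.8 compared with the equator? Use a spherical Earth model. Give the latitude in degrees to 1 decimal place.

Mercator areal scale is sec²φ.
sec²φ = 22.8  ⇒  cos²φ = 0.04386  ⇒  cos φ = 0.2094.
φ = arccos(0.2094) ≈ 77.9°.

77.9°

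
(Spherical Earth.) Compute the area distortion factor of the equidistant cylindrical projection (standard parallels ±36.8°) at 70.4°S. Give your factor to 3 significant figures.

The equidistant cylindrical projection with φ₀ = 36.8° has h = 1 (meridians true) and k = cos φ₀ / cos φ along parallels.
Areal scale = h·k = 1 × cos φ₀ / cos φ; at 70.4°, h = 1.000, k = 2.387, so h·k = 2.387.

2.39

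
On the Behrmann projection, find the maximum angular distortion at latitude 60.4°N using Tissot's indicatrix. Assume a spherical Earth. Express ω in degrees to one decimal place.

The Behrmann projection is cylindrical equal-area with φ₀ = 30°. For cylindrical equal-area with standard parallel φ₀, h = cos φ / cos φ₀ and k = cos φ₀ / cos φ, so h·k = 1.
At 60.4°: h = 0.5704, k = 1.753; principal scales a = 1.753, b = 0.5704.
sin(ω/2) = (a − b)/(a + b) = 1.183/2.324 = 0.5091, so ω = 2 arcsin(0.5091) ≈ 61.2°.

61.2°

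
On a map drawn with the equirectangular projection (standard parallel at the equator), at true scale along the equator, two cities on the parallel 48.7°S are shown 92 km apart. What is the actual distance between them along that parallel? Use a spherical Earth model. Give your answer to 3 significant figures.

Plate carrée maps x = Rλ, y = Rφ. The meridian scale is h = 1 and the parallel scale is k = 1/cos φ = sec φ.
Along the parallel at 48.7°, map distances are exaggerated by k = sec 48.7° = 1.515.
True distance = 92 / 1.515 = 92 × cos 48.7° ≈ 60.7 km.

60.7 km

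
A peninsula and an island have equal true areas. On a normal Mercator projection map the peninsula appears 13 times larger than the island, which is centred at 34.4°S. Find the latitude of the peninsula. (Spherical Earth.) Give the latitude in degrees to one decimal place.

For equal true areas on Mercator, apparent areas scale as sec²φ, so the ratio is cos²φ₂ / cos²φ₁.
cos²φ₂ / cos²φ₁ = 13  ⇒  cos φ₁ = cos 34.4° / √13 = 0.8251/3.606 = 0.2288.
φ₁ = arccos(0.2288) ≈ 76.8°.

76.8°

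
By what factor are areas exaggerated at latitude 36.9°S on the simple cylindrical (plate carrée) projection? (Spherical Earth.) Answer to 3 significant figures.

1.25

In the plate carrée (x = Rλ, y = Rφ), meridians are true-scale (h = 1) and parallels are stretched by k = sec φ.
Areal scale = h·k = 1 × sec φ; at 36.9°, h = 1.000, k = 1.250, so h·k = 1.250.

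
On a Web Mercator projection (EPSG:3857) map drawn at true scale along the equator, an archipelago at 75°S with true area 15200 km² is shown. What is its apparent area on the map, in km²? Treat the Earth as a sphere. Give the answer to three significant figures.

The Mercator projection is conformal; its linear scale factor is the same in every direction and equals sec φ = 1/cos φ.
Areal scale = k² = sec²φ = 1/cos²(75°) = 1/0.2588² = 14.93.
Apparent area = 15200 × 14.93 ≈ 227000 km².

227000 km²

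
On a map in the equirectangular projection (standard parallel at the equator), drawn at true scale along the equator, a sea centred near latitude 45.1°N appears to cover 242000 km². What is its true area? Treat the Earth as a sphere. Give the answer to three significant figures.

171000 km²

In the plate carrée (x = Rλ, y = Rφ), meridians are true-scale (h = 1) and parallels are stretched by k = sec φ.
Areal scale = h·k = 1 × sec φ; at 45.1°, h = 1.000, k = 1.417, so h·k = 1.417.
True area = apparent / (areal scale) = 242000 / 1.417 ≈ 171000 km².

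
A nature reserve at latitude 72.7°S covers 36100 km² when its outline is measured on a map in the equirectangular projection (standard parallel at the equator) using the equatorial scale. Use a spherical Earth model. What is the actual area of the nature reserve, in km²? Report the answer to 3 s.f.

For the equirectangular projection with φ₀ = 0 (plate carrée), h = 1 along meridians and k = sec φ along parallels.
Areal scale = h·k = 1 × sec φ; at 72.7°, h = 1.000, k = 3.363, so h·k = 3.363.
True area = apparent / (areal scale) = 36100 / 3.363 ≈ 10700 km².

10700 km²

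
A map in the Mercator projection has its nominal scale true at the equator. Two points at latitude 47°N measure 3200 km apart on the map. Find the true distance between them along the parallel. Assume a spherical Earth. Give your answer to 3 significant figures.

2180 km

The Mercator projection is conformal; its linear scale factor is the same in every direction and equals sec φ = 1/cos φ.
Along the parallel at 47°, map distances are exaggerated by k = sec 47° = 1.466.
True distance = 3200 / 1.466 = 3200 × cos 47° ≈ 2180 km.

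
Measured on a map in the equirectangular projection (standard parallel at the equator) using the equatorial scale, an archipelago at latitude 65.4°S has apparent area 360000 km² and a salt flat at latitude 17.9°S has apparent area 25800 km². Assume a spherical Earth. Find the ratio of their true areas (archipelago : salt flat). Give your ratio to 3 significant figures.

On the plate carrée, areal scale = h·k = 1 × sec φ, so true area = apparent × cos φ.
True area of archipelago: 360000 × cos(65.4°) = 360000 × 0.4163 = 149900 km².
True area of salt flat: 25800 × cos(17.9°) = 25800 × 0.9516 = 24550 km².
Ratio = 149900 / 24550 ≈ 6.10.

6.10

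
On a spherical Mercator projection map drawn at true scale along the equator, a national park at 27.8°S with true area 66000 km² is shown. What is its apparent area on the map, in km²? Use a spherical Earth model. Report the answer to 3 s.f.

The Mercator projection is conformal; its linear scale factor is the same in every direction and equals sec φ = 1/cos φ.
Areal scale = k² = sec²φ = 1/cos²(27.8°) = 1/0.8846² = 1.278.
Apparent area = 66000 × 1.278 ≈ 84300 km².

84300 km²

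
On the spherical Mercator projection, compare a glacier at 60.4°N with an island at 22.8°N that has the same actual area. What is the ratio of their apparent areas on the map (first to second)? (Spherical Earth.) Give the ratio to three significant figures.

3.48

Mercator is conformal with k = sec φ, so areal scale = k² = sec²φ.
At 60.4°: sec²(60.4°) = 1/0.4939² = 4.099.
At 22.8°: sec²(22.8°) = 1/0.9219² = 1.177.
Ratio = 4.099/1.177 = cos²(22.8°)/cos²(60.4°) ≈ 3.48.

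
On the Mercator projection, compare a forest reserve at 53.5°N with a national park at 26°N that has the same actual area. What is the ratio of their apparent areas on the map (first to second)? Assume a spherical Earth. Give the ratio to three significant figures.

Mercator areal scale is sec²φ.
At 53.5°: sec²(53.5°) = 1/0.5948² = 2.826.
At 26°: sec²(26°) = 1/0.8988² = 1.238.
Ratio = 2.826/1.238 = cos²(26°)/cos²(53.5°) ≈ 2.28.

2.28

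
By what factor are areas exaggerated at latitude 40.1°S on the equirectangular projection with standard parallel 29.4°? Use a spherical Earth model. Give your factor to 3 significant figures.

1.14

The equidistant cylindrical projection with φ₀ = 29.4° has h = 1 (meridians true) and k = cos φ₀ / cos φ along parallels.
Areal scale = h·k = 1 × cos φ₀ / cos φ; at 40.1°, h = 1.000, k = 1.139, so h·k = 1.139.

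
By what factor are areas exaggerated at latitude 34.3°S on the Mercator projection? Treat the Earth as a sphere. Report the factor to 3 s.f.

1.47

The Mercator projection is conformal; its linear scale factor is the same in every direction and equals sec φ = 1/cos φ.
Areal scale = k² = sec²φ = 1/cos²(34.3°) = 1/0.8261² = 1.465.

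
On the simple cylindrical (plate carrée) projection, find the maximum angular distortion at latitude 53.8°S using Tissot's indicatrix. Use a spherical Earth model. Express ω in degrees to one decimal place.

In the plate carrée (x = Rλ, y = Rφ), meridians are true-scale (h = 1) and parallels are stretched by k = sec φ.
At 53.8°: h = 1.000, k = 1.693; principal scales a = 1.693, b = 1.000.
sin(ω/2) = (a − b)/(a + b) = 0.6932/2.693 = 0.2574, so ω = 2 arcsin(0.2574) ≈ 29.8°.

29.8°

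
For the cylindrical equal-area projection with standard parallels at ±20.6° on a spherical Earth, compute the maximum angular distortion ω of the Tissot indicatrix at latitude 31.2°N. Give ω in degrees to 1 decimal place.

For cylindrical equal-area with standard parallel φ₀, h = cos φ / cos φ₀ and k = cos φ₀ / cos φ, so h·k = 1.
At 31.2°: h = 0.9138, k = 1.094; principal scales a = 1.094, b = 0.9138.
sin(ω/2) = (a − b)/(a + b) = 0.1805/2.008 = 0.08991, so ω = 2 arcsin(0.08991) ≈ 10.3°.

10.3°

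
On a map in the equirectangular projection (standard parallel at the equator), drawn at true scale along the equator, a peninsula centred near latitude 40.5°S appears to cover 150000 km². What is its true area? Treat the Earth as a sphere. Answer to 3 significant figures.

114000 km²

In the plate carrée (x = Rλ, y = Rφ), meridians are true-scale (h = 1) and parallels are stretched by k = sec φ.
Areal scale = h·k = 1 × sec φ; at 40.5°, h = 1.000, k = 1.315, so h·k = 1.315.
True area = apparent / (areal scale) = 150000 / 1.315 ≈ 114000 km².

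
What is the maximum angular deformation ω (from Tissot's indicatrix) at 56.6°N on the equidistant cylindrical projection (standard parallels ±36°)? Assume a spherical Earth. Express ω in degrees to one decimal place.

In the equirectangular projection with standard parallel φ₀ = 36° (x = Rλ cos φ₀, y = Rφ), meridians are true-scale (h = 1) and the parallel scale is k = cos φ₀ / cos φ.
At 56.6°: h = 1.000, k = 1.470; principal scales a = 1.470, b = 1.000.
sin(ω/2) = (a − b)/(a + b) = 0.4697/2.470 = 0.1902, so ω = 2 arcsin(0.1902) ≈ 21.9°.

21.9°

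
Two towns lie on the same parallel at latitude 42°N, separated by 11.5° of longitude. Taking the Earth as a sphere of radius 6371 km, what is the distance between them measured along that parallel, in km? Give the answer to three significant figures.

Arc length along a parallel = R cos φ · Δλ (with Δλ in radians).
= 6371 × cos 42° × (11.5° × π/180) = 6371 × 0.7431 × 0.2007 ≈ 950 km.

950 km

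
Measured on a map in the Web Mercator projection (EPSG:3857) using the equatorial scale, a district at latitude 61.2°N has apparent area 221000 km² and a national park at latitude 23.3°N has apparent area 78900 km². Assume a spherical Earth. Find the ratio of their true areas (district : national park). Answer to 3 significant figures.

0.771

Mercator's areal exaggeration is sec²φ; hence true area = (apparent area) · cos²φ.
True area of district: 221000 × cos²(61.2°) = 221000 × 0.2321 = 51290 km².
True area of national park: 78900 × cos²(23.3°) = 78900 × 0.8435 = 66560 km².
Ratio = 51290 / 66560 ≈ 0.771.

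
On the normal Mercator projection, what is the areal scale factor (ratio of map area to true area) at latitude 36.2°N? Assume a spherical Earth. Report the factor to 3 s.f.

Mercator is conformal, so the point scale is isotropic: h = k = sec φ = 1/cos φ.
Areal scale = k² = sec²φ = 1/cos²(36.2°) = 1/0.8070² = 1.536.

1.54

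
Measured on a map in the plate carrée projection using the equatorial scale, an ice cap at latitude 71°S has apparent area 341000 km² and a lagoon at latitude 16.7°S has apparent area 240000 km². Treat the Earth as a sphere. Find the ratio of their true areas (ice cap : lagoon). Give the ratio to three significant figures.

0.483

Plate carrée has h = 1 and k = sec φ, giving areal scale sec φ; true area = (apparent area) · cos φ.
True area of ice cap: 341000 × cos(71°) = 341000 × 0.3256 = 111000 km².
True area of lagoon: 240000 × cos(16.7°) = 240000 × 0.9578 = 229900 km².
Ratio = 111000 / 229900 ≈ 0.483.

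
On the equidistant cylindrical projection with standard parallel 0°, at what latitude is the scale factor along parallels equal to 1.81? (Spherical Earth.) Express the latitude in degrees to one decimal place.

56.5°

Plate carrée: h = 1, k = sec φ along parallels.
sec φ = 1.81  ⇒  cos φ = 0.5525  ⇒  φ ≈ 56.5°.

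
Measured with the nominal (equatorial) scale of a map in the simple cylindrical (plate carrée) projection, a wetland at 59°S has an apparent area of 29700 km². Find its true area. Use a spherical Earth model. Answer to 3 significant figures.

In the plate carrée (x = Rλ, y = Rφ), meridians are true-scale (h = 1) and parallels are stretched by k = sec φ.
Areal scale = h·k = 1 × sec φ; at 59°, h = 1.000, k = 1.942, so h·k = 1.942.
True area = apparent / (areal scale) = 29700 / 1.942 ≈ 15300 km².

15300 km²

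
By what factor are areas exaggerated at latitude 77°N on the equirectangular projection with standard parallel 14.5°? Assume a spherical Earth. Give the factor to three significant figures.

With standard parallel φ₀ = 14.5°, the equirectangular projection gives x = Rλ cos φ₀, y = Rφ, so h = 1 and k = cos 14.5° / cos φ.
Areal scale = h·k = 1 × cos φ₀ / cos φ; at 77°, h = 1.000, k = 4.304, so h·k = 4.304.

4.30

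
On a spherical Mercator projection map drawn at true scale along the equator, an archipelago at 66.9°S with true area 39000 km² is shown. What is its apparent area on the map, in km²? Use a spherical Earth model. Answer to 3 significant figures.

253000 km²

For Mercator, h = k = sec φ (a conformal cylindrical projection has a single point scale, 1/cos φ).
Areal scale = k² = sec²φ = 1/cos²(66.9°) = 1/0.3923² = 6.497.
Apparent area = 39000 × 6.497 ≈ 253000 km².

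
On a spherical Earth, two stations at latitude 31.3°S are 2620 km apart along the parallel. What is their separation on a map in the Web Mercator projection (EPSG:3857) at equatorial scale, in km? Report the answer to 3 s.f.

The Mercator projection is conformal; its linear scale factor is the same in every direction and equals sec φ = 1/cos φ.
Along the parallel, k = sec 31.3° = 1/0.8545 = 1.170.
Map distance = 2620 × 1.170 ≈ 3070 km.

3070 km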